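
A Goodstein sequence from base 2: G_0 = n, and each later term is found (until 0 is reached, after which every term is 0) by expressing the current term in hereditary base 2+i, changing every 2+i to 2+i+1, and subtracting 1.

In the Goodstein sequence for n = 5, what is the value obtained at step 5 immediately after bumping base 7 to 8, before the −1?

[0] 5 ≡ 2^2 + 1 (base 2). Lift 3: 28. −1: 27.
[1] 27 ≡ 3^3 (base 3). Lift 4: 256. −1: 255.
[2] 255 ≡ 3·4^3 + 3·4^2 + 3·4 + 3 (base 4). Lift 5: 468. −1: 467.
[3] 467 ≡ 3·5^3 + 3·5^2 + 3·5 + 2 (base 5). Lift 6: 776. −1: 775.
[4] 775 ≡ 3·6^3 + 3·6^2 + 3·6 + 1 (base 6). Lift 7: 1198. −1: 1197.
[5] 1197 ≡ 3·7^3 + 3·7^2 + 3·7 (base 7). Lift 8: 1752. −1: 1751.

1752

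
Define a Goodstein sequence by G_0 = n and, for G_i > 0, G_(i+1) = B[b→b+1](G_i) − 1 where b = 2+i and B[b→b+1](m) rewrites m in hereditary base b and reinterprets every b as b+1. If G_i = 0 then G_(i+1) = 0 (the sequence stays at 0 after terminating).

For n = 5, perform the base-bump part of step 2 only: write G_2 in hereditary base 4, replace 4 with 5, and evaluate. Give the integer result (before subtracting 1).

[0] 5 ≡ 2^2 + 1 (base 2). Lift 3: 28. −1: 27.
[1] 27 ≡ 3^3 (base 3). Lift 4: 256. −1: 255.

468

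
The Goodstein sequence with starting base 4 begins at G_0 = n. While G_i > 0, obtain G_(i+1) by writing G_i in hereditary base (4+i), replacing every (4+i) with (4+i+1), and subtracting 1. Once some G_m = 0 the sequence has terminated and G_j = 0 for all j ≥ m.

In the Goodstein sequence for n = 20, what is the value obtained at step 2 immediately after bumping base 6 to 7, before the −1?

i=0: 20 = 4^2 + 4 (b=4); 4→5: 5^2 + 5 = 30; 30−1 = 29
i=1: 29 = 5^2 + 4 (b=5); 5→6: 6^2 + 4 = 40; 40−1 = 39

52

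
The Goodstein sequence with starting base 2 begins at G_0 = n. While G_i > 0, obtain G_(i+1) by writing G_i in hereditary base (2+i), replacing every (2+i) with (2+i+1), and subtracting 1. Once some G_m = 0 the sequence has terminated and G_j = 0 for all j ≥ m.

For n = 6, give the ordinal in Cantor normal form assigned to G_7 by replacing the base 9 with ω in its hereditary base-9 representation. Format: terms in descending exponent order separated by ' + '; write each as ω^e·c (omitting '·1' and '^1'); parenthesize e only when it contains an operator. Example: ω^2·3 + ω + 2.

ω^5·5 + ω^4·5 + ω^3·5 + ω^2·5 + ω·5 + 2

i=0: 6 = 2^2 + 2 (b=2); 2→3: 3^3 + 3 = 30; 30−1 = 29
i=1: 29 = 3^3 + 2 (b=3); 3→4: 4^4 + 2 = 258; 258−1 = 257
i=2: 257 = 4^4 + 1 (b=4); 4→5: 5^5 + 1 = 3126; 3126−1 = 3125
i=3: 3125 = 5^5 (b=5); 5→6: 6^6 = 46656; 46656−1 = 46655
i=4: 46655 = 5·6^5 + 5·6^4 + 5·6^3 + 5·6^2 + 5·6 + 5 (b=6); 6→7: 5·7^5 + 5·7^4 + 5·7^3 + 5·7^2 + 5·7 + 5 = 98040; 98040−1 = 98039
i=5: 98039 = 5·7^5 + 5·7^4 + 5·7^3 + 5·7^2 + 5·7 + 4 (b=7); 7→8: 5·8^5 + 5·8^4 + 5·8^3 + 5·8^2 + 5·8 + 4 = 187244; 187244−1 = 187243
i=6: 187243 = 5·8^5 + 5·8^4 + 5·8^3 + 5·8^2 + 5·8 + 3 (b=8); 8→9: 5·9^5 + 5·9^4 + 5·9^3 + 5·9^2 + 5·9 + 3 = 332148; 332148−1 = 332147
i=7: 332147 = 5·9^5 + 5·9^4 + 5·9^3 + 5·9^2 + 5·9 + 2 (b=9); 9→10: 5·10^5 + 5·10^4 + 5·10^3 + 5·10^2 + 5·10 + 2 = 555552; 555552−1 = 555551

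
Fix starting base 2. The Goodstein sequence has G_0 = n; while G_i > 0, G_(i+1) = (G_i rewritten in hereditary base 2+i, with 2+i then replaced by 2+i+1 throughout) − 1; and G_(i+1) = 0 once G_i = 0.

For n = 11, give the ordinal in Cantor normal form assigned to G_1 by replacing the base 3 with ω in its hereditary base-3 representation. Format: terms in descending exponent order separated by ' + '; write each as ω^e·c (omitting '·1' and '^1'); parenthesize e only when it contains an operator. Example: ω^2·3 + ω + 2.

G_0=11  [base 2] 2^(2 + 1) + 2 + 1  →[2↦3]→  3^(3 + 1) + 3 + 1 = 85  −1 ⇒ G_1=84
G_1=84  [base 3] 3^(3 + 1) + 3  →[3↦4]→  4^(4 + 1) + 4 = 1028  −1 ⇒ G_2=1027

ω^(ω + 1) + ω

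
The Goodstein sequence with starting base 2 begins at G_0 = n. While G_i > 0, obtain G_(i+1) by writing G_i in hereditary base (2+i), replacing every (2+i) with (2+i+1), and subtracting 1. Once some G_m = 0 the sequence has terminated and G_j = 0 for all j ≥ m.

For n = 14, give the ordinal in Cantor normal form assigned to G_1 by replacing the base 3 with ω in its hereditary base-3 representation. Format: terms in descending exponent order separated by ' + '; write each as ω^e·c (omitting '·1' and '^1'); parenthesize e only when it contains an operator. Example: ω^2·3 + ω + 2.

G_0 = 14. HB_2(14) = 2^(2 + 1) + 2^2 + 2. Bump = 111. G_1 = 110.
G_1 = 110. HB_3(110) = 3^(3 + 1) + 3^3 + 2. Bump = 1282. G_2 = 1281.

ω^(ω + 1) + ω^ω + 2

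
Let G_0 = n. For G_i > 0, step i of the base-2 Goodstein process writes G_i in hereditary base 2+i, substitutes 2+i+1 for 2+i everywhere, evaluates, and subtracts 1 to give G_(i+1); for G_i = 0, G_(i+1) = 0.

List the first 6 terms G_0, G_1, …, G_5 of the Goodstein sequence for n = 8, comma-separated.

8, 80, 553, 6310, 93395, 1647195

(0) 8|_2 = 2^(2 + 1) ↦ 3^(3 + 1)|_3 = 81 ⇒ 80
(1) 80|_3 = 2·3^3 + 2·3^2 + 2·3 + 2 ↦ 2·4^4 + 2·4^2 + 2·4 + 2|_4 = 554 ⇒ 553
(2) 553|_4 = 2·4^4 + 2·4^2 + 2·4 + 1 ↦ 2·5^5 + 2·5^2 + 2·5 + 1|_5 = 6311 ⇒ 6310
(3) 6310|_5 = 2·5^5 + 2·5^2 + 2·5 ↦ 2·6^6 + 2·6^2 + 2·6|_6 = 93396 ⇒ 93395
(4) 93395|_6 = 2·6^6 + 2·6^2 + 6 + 5 ↦ 2·7^7 + 2·7^2 + 7 + 5|_7 = 1647196 ⇒ 1647195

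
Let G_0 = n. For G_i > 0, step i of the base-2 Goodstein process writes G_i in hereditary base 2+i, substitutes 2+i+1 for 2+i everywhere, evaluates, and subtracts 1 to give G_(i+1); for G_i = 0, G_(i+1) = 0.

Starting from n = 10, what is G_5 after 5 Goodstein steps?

4215754

step 0: 10 = 2^(2 + 1) + 2; sub 3 for 2: 3^(3 + 1) + 3; = 84; G_1 = 84−1 = 83
step 1: 83 = 3^(3 + 1) + 2; sub 4 for 3: 4^(4 + 1) + 2; = 1026; G_2 = 1026−1 = 1025
step 2: 1025 = 4^(4 + 1) + 1; sub 5 for 4: 5^(5 + 1) + 1; = 15626; G_3 = 15626−1 = 15625
step 3: 15625 = 5^(5 + 1); sub 6 for 5: 6^(6 + 1); = 279936; G_4 = 279936−1 = 279935
step 4: 279935 = 5·6^6 + 5·6^5 + 5·6^4 + 5·6^3 + 5·6^2 + 5·6 + 5; sub 7 for 6: 5·7^7 + 5·7^5 + 5·7^4 + 5·7^3 + 5·7^2 + 5·7 + 5; = 4215755; G_5 = 4215755−1 = 4215754
step 5: 4215754 = 5·7^7 + 5·7^5 + 5·7^4 + 5·7^3 + 5·7^2 + 5·7 + 4; sub 8 for 7: 5·8^8 + 5·8^5 + 5·8^4 + 5·8^3 + 5·8^2 + 5·8 + 4; = 84073324; G_6 = 84073324−1 = 84073323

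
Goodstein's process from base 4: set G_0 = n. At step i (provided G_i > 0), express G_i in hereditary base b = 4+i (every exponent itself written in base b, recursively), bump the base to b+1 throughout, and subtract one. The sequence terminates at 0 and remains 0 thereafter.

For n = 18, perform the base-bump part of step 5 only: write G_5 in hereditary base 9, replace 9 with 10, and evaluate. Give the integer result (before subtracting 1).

[0] 18 ≡ 4^2 + 2 (base 4). Lift 5: 27. −1: 26.
[1] 26 ≡ 5^2 + 1 (base 5). Lift 6: 37. −1: 36.
[2] 36 ≡ 6^2 (base 6). Lift 7: 49. −1: 48.
[3] 48 ≡ 6·7 + 6 (base 7). Lift 8: 54. −1: 53.
[4] 53 ≡ 6·8 + 5 (base 8). Lift 9: 59. −1: 58.

64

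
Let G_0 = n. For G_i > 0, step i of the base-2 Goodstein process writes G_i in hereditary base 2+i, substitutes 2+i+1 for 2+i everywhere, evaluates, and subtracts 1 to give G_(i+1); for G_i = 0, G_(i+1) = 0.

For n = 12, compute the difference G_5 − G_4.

5484891

G_0 = 12. HB_2(12) = 2^(2 + 1) + 2^2. Bump = 108. G_1 = 107.
G_1 = 107. HB_3(107) = 3^(3 + 1) + 2·3^2 + 2·3 + 2. Bump = 1066. G_2 = 1065.
G_2 = 1065. HB_4(1065) = 4^(4 + 1) + 2·4^2 + 2·4 + 1. Bump = 15686. G_3 = 15685.
G_3 = 15685. HB_5(15685) = 5^(5 + 1) + 2·5^2 + 2·5. Bump = 280020. G_4 = 280019.
G_4 = 280019. HB_6(280019) = 6^(6 + 1) + 2·6^2 + 6 + 5. Bump = 5764911. G_5 = 5764910.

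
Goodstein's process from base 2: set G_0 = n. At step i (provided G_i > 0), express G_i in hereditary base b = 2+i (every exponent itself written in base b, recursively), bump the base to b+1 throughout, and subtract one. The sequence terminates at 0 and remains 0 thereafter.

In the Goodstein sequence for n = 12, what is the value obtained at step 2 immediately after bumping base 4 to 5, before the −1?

base 2: 12 = 2^(2 + 1) + 2^2; at 3: 3^(3 + 1) + 3^3 = 108; next = 107
base 3: 107 = 3^(3 + 1) + 2·3^2 + 2·3 + 2; at 4: 4^(4 + 1) + 2·4^2 + 2·4 + 2 = 1066; next = 1065
base 4: 1065 = 4^(4 + 1) + 2·4^2 + 2·4 + 1; at 5: 5^(5 + 1) + 2·5^2 + 2·5 + 1 = 15686; next = 15685

15686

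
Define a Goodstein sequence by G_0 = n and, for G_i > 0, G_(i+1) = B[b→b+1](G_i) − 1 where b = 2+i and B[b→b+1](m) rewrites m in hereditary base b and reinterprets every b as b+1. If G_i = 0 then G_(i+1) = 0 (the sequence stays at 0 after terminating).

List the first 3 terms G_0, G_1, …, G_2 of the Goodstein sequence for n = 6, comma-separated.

6, 29, 257

step 0: 6 = 2^2 + 2; sub 3 for 2: 3^3 + 3; = 30; G_1 = 30−1 = 29
step 1: 29 = 3^3 + 2; sub 4 for 3: 4^4 + 2; = 258; G_2 = 258−1 = 257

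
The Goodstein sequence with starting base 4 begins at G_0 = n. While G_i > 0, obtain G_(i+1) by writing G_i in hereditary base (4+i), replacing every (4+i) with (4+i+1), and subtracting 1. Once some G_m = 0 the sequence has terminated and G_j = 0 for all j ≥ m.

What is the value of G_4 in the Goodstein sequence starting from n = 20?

65

G_0 = 20. HB_4(20) = 4^2 + 4. Bump = 30. G_1 = 29.
G_1 = 29. HB_5(29) = 5^2 + 4. Bump = 40. G_2 = 39.
G_2 = 39. HB_6(39) = 6^2 + 3. Bump = 52. G_3 = 51.
G_3 = 51. HB_7(51) = 7^2 + 2. Bump = 66. G_4 = 65.
G_4 = 65. HB_8(65) = 8^2 + 1. Bump = 82. G_5 = 81.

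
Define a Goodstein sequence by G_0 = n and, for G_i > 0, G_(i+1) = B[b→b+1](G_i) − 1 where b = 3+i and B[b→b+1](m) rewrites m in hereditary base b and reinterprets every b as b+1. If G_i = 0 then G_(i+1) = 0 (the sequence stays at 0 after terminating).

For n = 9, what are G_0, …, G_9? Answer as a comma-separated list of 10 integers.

9, 15, 17, 19, 21, 23, 24, 25, 26, 27

base 3: 9 = 3^2; at 4: 4^2 = 16; next = 15
base 4: 15 = 3·4 + 3; at 5: 3·5 + 3 = 18; next = 17
base 5: 17 = 3·5 + 2; at 6: 3·6 + 2 = 20; next = 19
base 6: 19 = 3·6 + 1; at 7: 3·7 + 1 = 22; next = 21
base 7: 21 = 3·7; at 8: 3·8 = 24; next = 23
base 8: 23 = 2·8 + 7; at 9: 2·9 + 7 = 25; next = 24
base 9: 24 = 2·9 + 6; at 10: 2·10 + 6 = 26; next = 25
base 10: 25 = 2·10 + 5; at 11: 2·11 + 5 = 27; next = 26
base 11: 26 = 2·11 + 4; at 12: 2·12 + 4 = 28; next = 27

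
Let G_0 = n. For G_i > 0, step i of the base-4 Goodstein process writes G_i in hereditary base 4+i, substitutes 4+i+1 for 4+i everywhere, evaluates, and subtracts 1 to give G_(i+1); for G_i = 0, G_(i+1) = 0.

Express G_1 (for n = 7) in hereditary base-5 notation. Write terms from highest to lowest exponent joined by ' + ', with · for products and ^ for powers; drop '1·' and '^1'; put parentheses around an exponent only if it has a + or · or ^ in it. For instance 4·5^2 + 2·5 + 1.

[0] 7 ≡ 4 + 3 (base 4). Lift 5: 8. −1: 7.
[1] 7 ≡ 5 + 2 (base 5). Lift 6: 8. −1: 7.

5 + 2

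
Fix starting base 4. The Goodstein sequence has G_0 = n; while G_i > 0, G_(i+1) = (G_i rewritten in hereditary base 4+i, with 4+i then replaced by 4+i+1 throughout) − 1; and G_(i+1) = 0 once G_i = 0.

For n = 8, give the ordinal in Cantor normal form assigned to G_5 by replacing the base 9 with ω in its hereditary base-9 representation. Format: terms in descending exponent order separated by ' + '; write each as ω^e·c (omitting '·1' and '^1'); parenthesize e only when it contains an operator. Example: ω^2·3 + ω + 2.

ω

[0] 8 ≡ 2·4 (base 4). Lift 5: 10. −1: 9.
[1] 9 ≡ 5 + 4 (base 5). Lift 6: 10. −1: 9.
[2] 9 ≡ 6 + 3 (base 6). Lift 7: 10. −1: 9.
[3] 9 ≡ 7 + 2 (base 7). Lift 8: 10. −1: 9.
[4] 9 ≡ 8 + 1 (base 8). Lift 9: 10. −1: 9.
[5] 9 ≡ 9 (base 9). Lift 10: 10. −1: 9.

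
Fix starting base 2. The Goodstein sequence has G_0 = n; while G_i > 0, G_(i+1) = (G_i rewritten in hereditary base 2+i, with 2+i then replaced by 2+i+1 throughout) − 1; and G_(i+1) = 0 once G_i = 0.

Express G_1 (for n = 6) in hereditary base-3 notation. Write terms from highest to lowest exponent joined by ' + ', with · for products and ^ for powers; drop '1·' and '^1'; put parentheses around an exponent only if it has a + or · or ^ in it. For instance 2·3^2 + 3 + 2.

3^3 + 2

6 —HB2→ 2^2 + 2 —bump→ 3^3 + 3 = 30 —(−1)→ 29
29 —HB3→ 3^3 + 2 —bump→ 4^4 + 2 = 258 —(−1)→ 257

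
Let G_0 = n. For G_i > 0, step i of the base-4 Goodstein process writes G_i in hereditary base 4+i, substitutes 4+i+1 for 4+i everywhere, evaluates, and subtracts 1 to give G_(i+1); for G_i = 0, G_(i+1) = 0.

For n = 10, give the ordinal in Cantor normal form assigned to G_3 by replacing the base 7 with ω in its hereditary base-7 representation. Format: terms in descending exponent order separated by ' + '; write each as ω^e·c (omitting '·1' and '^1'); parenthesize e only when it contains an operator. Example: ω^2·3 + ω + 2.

[0] 10 ≡ 2·4 + 2 (base 4). Lift 5: 12. −1: 11.
[1] 11 ≡ 2·5 + 1 (base 5). Lift 6: 13. −1: 12.
[2] 12 ≡ 2·6 (base 6). Lift 7: 14. −1: 13.
[3] 13 ≡ 7 + 6 (base 7). Lift 8: 14. −1: 13.

ω + 6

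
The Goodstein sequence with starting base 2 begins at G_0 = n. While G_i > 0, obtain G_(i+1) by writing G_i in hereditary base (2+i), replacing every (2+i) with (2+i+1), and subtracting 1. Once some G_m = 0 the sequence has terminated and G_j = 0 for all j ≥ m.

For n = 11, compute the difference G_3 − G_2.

14600

G_0 = 11. HB_2(11) = 2^(2 + 1) + 2 + 1. Bump = 85. G_1 = 84.
G_1 = 84. HB_3(84) = 3^(3 + 1) + 3. Bump = 1028. G_2 = 1027.
G_2 = 1027. HB_4(1027) = 4^(4 + 1) + 3. Bump = 15628. G_3 = 15627.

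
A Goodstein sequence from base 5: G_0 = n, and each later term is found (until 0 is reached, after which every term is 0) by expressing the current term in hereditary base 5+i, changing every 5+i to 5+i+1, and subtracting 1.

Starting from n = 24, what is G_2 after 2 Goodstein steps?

30

i=0: 24 = 4·5 + 4 (b=5); 5→6: 4·6 + 4 = 28; 28−1 = 27
i=1: 27 = 4·6 + 3 (b=6); 6→7: 4·7 + 3 = 31; 31−1 = 30
i=2: 30 = 4·7 + 2 (b=7); 7→8: 4·8 + 2 = 34; 34−1 = 33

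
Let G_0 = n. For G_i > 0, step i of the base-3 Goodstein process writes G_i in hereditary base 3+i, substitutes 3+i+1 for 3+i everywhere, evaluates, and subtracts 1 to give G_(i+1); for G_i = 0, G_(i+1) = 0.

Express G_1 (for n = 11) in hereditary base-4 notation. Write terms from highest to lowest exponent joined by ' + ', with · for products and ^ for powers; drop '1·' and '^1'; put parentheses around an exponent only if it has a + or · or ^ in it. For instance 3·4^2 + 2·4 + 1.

4^2 + 1

base 3: 11 = 3^2 + 2; at 4: 4^2 + 2 = 18; next = 17
base 4: 17 = 4^2 + 1; at 5: 5^2 + 1 = 26; next = 25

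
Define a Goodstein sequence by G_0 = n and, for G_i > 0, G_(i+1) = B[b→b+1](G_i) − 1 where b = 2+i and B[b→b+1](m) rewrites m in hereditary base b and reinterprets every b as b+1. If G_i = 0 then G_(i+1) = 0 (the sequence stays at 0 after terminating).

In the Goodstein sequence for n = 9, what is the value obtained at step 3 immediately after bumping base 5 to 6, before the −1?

G_0=9  [base 2] 2^(2 + 1) + 1  →[2↦3]→  3^(3 + 1) + 1 = 82  −1 ⇒ G_1=81
G_1=81  [base 3] 3^(3 + 1)  →[3↦4]→  4^(4 + 1) = 1024  −1 ⇒ G_2=1023
G_2=1023  [base 4] 3·4^4 + 3·4^3 + 3·4^2 + 3·4 + 3  →[4↦5]→  3·5^5 + 3·5^3 + 3·5^2 + 3·5 + 3 = 9843  −1 ⇒ G_3=9842
G_3=9842  [base 5] 3·5^5 + 3·5^3 + 3·5^2 + 3·5 + 2  →[5↦6]→  3·6^6 + 3·6^3 + 3·6^2 + 3·6 + 2 = 140744  −1 ⇒ G_4=140743

140744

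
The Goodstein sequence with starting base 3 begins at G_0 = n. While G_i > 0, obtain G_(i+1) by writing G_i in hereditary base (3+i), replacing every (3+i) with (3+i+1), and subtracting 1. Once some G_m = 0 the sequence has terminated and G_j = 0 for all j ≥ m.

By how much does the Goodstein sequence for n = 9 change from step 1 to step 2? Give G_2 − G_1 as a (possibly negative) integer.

9 —HB3→ 3^2 —bump→ 4^2 = 16 —(−1)→ 15
15 —HB4→ 3·4 + 3 —bump→ 3·5 + 3 = 18 —(−1)→ 17

2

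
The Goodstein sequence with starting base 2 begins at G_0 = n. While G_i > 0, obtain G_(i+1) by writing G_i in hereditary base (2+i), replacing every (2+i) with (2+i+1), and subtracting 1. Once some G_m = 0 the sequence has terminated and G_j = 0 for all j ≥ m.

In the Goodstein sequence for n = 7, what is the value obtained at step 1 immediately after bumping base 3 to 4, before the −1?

260

(0) 7|_2 = 2^2 + 2 + 1 ↦ 3^3 + 3 + 1|_3 = 31 ⇒ 30
(1) 30|_3 = 3^3 + 3 ↦ 4^4 + 4|_4 = 260 ⇒ 259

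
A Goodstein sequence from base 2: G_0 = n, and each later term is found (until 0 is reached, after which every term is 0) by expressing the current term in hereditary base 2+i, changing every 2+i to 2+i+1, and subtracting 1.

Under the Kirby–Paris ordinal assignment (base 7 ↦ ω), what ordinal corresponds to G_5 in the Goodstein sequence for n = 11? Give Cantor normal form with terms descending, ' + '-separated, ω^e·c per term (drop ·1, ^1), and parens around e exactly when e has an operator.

ω^(ω + 1)

i=0: 11 = 2^(2 + 1) + 2 + 1 (b=2); 2→3: 3^(3 + 1) + 3 + 1 = 85; 85−1 = 84
i=1: 84 = 3^(3 + 1) + 3 (b=3); 3→4: 4^(4 + 1) + 4 = 1028; 1028−1 = 1027
i=2: 1027 = 4^(4 + 1) + 3 (b=4); 4→5: 5^(5 + 1) + 3 = 15628; 15628−1 = 15627
i=3: 15627 = 5^(5 + 1) + 2 (b=5); 5→6: 6^(6 + 1) + 2 = 279938; 279938−1 = 279937
i=4: 279937 = 6^(6 + 1) + 1 (b=6); 6→7: 7^(7 + 1) + 1 = 5764802; 5764802−1 = 5764801
i=5: 5764801 = 7^(7 + 1) (b=7); 7→8: 8^(8 + 1) = 134217728; 134217728−1 = 134217727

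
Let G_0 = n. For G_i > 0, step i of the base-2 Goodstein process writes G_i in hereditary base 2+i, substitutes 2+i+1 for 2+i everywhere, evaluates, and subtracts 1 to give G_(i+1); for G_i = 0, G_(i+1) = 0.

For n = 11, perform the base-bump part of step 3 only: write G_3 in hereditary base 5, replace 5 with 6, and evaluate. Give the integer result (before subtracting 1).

step 0: 11 = 2^(2 + 1) + 2 + 1; sub 3 for 2: 3^(3 + 1) + 3 + 1; = 85; G_1 = 85−1 = 84
step 1: 84 = 3^(3 + 1) + 3; sub 4 for 3: 4^(4 + 1) + 4; = 1028; G_2 = 1028−1 = 1027
step 2: 1027 = 4^(4 + 1) + 3; sub 5 for 4: 5^(5 + 1) + 3; = 15628; G_3 = 15628−1 = 15627
step 3: 15627 = 5^(5 + 1) + 2; sub 6 for 5: 6^(6 + 1) + 2; = 279938; G_4 = 279938−1 = 279937

279938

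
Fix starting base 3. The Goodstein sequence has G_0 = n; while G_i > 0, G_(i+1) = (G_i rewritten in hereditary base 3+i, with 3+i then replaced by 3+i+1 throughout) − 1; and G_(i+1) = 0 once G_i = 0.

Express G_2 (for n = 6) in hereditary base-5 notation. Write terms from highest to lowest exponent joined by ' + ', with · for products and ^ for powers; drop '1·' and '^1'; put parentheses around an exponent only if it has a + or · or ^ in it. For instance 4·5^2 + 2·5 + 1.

5 + 2

G_0 = 6. HB_3(6) = 2·3. Bump = 8. G_1 = 7.
G_1 = 7. HB_4(7) = 4 + 3. Bump = 8. G_2 = 7.
G_2 = 7. HB_5(7) = 5 + 2. Bump = 8. G_3 = 7.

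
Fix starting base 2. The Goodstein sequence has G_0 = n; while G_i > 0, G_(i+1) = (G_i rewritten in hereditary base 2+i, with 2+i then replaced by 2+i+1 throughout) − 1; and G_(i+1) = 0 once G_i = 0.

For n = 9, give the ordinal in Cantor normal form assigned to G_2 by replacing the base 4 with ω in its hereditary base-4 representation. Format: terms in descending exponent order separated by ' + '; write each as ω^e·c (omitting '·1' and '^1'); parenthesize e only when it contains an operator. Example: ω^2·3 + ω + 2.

9 —HB2→ 2^(2 + 1) + 1 —bump→ 3^(3 + 1) + 1 = 82 —(−1)→ 81
81 —HB3→ 3^(3 + 1) —bump→ 4^(4 + 1) = 1024 —(−1)→ 1023
1023 —HB4→ 3·4^4 + 3·4^3 + 3·4^2 + 3·4 + 3 —bump→ 3·5^5 + 3·5^3 + 3·5^2 + 3·5 + 3 = 9843 —(−1)→ 9842

ω^ω·3 + ω^3·3 + ω^2·3 + ω·3 + 3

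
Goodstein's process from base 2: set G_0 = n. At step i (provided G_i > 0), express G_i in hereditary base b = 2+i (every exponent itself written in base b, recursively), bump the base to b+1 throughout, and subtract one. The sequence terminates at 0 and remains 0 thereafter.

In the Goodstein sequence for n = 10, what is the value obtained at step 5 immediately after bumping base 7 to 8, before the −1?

step 0: 10 = 2^(2 + 1) + 2; sub 3 for 2: 3^(3 + 1) + 3; = 84; G_1 = 84−1 = 83
step 1: 83 = 3^(3 + 1) + 2; sub 4 for 3: 4^(4 + 1) + 2; = 1026; G_2 = 1026−1 = 1025
step 2: 1025 = 4^(4 + 1) + 1; sub 5 for 4: 5^(5 + 1) + 1; = 15626; G_3 = 15626−1 = 15625
step 3: 15625 = 5^(5 + 1); sub 6 for 5: 6^(6 + 1); = 279936; G_4 = 279936−1 = 279935
step 4: 279935 = 5·6^6 + 5·6^5 + 5·6^4 + 5·6^3 + 5·6^2 + 5·6 + 5; sub 7 for 6: 5·7^7 + 5·7^5 + 5·7^4 + 5·7^3 + 5·7^2 + 5·7 + 5; = 4215755; G_5 = 4215755−1 = 4215754
step 5: 4215754 = 5·7^7 + 5·7^5 + 5·7^4 + 5·7^3 + 5·7^2 + 5·7 + 4; sub 8 for 7: 5·8^8 + 5·8^5 + 5·8^4 + 5·8^3 + 5·8^2 + 5·8 + 4; = 84073324; G_6 = 84073324−1 = 84073323

84073324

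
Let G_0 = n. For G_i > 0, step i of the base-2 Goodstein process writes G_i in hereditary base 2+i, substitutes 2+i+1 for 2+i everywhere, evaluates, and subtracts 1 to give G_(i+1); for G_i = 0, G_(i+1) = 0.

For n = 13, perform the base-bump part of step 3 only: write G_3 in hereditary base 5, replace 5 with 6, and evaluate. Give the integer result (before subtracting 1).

280712

i=0: 13 = 2^(2 + 1) + 2^2 + 1 (b=2); 2→3: 3^(3 + 1) + 3^3 + 1 = 109; 109−1 = 108
i=1: 108 = 3^(3 + 1) + 3^3 (b=3); 3→4: 4^(4 + 1) + 4^4 = 1280; 1280−1 = 1279
i=2: 1279 = 4^(4 + 1) + 3·4^3 + 3·4^2 + 3·4 + 3 (b=4); 4→5: 5^(5 + 1) + 3·5^3 + 3·5^2 + 3·5 + 3 = 16093; 16093−1 = 16092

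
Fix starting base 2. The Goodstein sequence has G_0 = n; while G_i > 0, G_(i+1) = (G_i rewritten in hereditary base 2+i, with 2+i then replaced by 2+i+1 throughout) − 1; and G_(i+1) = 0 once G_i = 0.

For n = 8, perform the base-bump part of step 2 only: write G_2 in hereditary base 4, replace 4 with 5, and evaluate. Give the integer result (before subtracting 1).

i=0: 8 = 2^(2 + 1) (b=2); 2→3: 3^(3 + 1) = 81; 81−1 = 80
i=1: 80 = 2·3^3 + 2·3^2 + 2·3 + 2 (b=3); 3→4: 2·4^4 + 2·4^2 + 2·4 + 2 = 554; 554−1 = 553
i=2: 553 = 2·4^4 + 2·4^2 + 2·4 + 1 (b=4); 4→5: 2·5^5 + 2·5^2 + 2·5 + 1 = 6311; 6311−1 = 6310

6311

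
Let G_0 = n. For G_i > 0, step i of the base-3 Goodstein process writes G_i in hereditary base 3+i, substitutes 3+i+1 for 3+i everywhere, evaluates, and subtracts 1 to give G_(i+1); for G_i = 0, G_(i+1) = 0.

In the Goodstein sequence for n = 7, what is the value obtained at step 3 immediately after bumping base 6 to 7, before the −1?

10

[0] 7 ≡ 2·3 + 1 (base 3). Lift 4: 9. −1: 8.
[1] 8 ≡ 2·4 (base 4). Lift 5: 10. −1: 9.
[2] 9 ≡ 5 + 4 (base 5). Lift 6: 10. −1: 9.
[3] 9 ≡ 6 + 3 (base 6). Lift 7: 10. −1: 9.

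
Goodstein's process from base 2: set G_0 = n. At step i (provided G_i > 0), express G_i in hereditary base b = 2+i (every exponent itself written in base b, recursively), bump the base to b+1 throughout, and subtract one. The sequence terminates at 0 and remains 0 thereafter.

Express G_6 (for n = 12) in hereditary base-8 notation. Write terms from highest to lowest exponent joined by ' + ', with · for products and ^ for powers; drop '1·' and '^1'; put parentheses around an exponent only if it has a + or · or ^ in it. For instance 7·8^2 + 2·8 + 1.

(0) 12|_2 = 2^(2 + 1) + 2^2 ↦ 3^(3 + 1) + 3^3|_3 = 108 ⇒ 107
(1) 107|_3 = 3^(3 + 1) + 2·3^2 + 2·3 + 2 ↦ 4^(4 + 1) + 2·4^2 + 2·4 + 2|_4 = 1066 ⇒ 1065
(2) 1065|_4 = 4^(4 + 1) + 2·4^2 + 2·4 + 1 ↦ 5^(5 + 1) + 2·5^2 + 2·5 + 1|_5 = 15686 ⇒ 15685
(3) 15685|_5 = 5^(5 + 1) + 2·5^2 + 2·5 ↦ 6^(6 + 1) + 2·6^2 + 2·6|_6 = 280020 ⇒ 280019
(4) 280019|_6 = 6^(6 + 1) + 2·6^2 + 6 + 5 ↦ 7^(7 + 1) + 2·7^2 + 7 + 5|_7 = 5764911 ⇒ 5764910
(5) 5764910|_7 = 7^(7 + 1) + 2·7^2 + 7 + 4 ↦ 8^(8 + 1) + 2·8^2 + 8 + 4|_8 = 134217868 ⇒ 134217867
(6) 134217867|_8 = 8^(8 + 1) + 2·8^2 + 8 + 3 ↦ 9^(9 + 1) + 2·9^2 + 9 + 3|_9 = 3486784575 ⇒ 3486784574

8^(8 + 1) + 2·8^2 + 8 + 3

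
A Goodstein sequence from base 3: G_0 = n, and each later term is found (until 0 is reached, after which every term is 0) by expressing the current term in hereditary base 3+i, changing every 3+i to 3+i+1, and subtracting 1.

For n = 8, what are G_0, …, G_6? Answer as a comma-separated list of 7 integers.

8, 9, 10, 11, 11, 11, 11

8 —HB3→ 2·3 + 2 —bump→ 2·4 + 2 = 10 —(−1)→ 9
9 —HB4→ 2·4 + 1 —bump→ 2·5 + 1 = 11 —(−1)→ 10
10 —HB5→ 2·5 —bump→ 2·6 = 12 —(−1)→ 11
11 —HB6→ 6 + 5 —bump→ 7 + 5 = 12 —(−1)→ 11
11 —HB7→ 7 + 4 —bump→ 8 + 4 = 12 —(−1)→ 11
11 —HB8→ 8 + 3 —bump→ 9 + 3 = 12 —(−1)→ 11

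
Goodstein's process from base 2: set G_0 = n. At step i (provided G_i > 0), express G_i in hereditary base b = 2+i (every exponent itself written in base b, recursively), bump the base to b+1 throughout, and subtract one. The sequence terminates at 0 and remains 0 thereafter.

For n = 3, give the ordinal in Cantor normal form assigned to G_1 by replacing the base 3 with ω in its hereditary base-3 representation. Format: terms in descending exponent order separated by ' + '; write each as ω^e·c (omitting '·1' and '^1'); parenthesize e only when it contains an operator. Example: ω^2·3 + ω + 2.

i=0: 3 = 2 + 1 (b=2); 2→3: 3 + 1 = 4; 4−1 = 3
i=1: 3 = 3 (b=3); 3→4: 4 = 4; 4−1 = 3

ω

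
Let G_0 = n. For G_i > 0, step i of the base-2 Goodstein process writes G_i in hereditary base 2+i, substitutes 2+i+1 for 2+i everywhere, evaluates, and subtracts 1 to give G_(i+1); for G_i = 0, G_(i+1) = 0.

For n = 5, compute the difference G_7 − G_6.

703

base 2: 5 = 2^2 + 1; at 3: 3^3 + 1 = 28; next = 27
base 3: 27 = 3^3; at 4: 4^4 = 256; next = 255
base 4: 255 = 3·4^3 + 3·4^2 + 3·4 + 3; at 5: 3·5^3 + 3·5^2 + 3·5 + 3 = 468; next = 467
base 5: 467 = 3·5^3 + 3·5^2 + 3·5 + 2; at 6: 3·6^3 + 3·6^2 + 3·6 + 2 = 776; next = 775
base 6: 775 = 3·6^3 + 3·6^2 + 3·6 + 1; at 7: 3·7^3 + 3·7^2 + 3·7 + 1 = 1198; next = 1197
base 7: 1197 = 3·7^3 + 3·7^2 + 3·7; at 8: 3·8^3 + 3·8^2 + 3·8 = 1752; next = 1751
base 8: 1751 = 3·8^3 + 3·8^2 + 2·8 + 7; at 9: 3·9^3 + 3·9^2 + 2·9 + 7 = 2455; next = 2454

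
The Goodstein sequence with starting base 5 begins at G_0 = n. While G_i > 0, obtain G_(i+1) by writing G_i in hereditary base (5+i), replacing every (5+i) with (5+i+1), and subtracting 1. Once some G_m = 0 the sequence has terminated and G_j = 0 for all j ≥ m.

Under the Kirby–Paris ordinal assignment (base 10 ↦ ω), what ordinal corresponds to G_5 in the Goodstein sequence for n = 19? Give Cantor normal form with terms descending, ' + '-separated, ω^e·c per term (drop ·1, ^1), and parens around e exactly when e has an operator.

ω·2 + 9

G_0 = 19. HB_5(19) = 3·5 + 4. Bump = 22. G_1 = 21.
G_1 = 21. HB_6(21) = 3·6 + 3. Bump = 24. G_2 = 23.
G_2 = 23. HB_7(23) = 3·7 + 2. Bump = 26. G_3 = 25.
G_3 = 25. HB_8(25) = 3·8 + 1. Bump = 28. G_4 = 27.
G_4 = 27. HB_9(27) = 3·9. Bump = 30. G_5 = 29.
G_5 = 29. HB_10(29) = 2·10 + 9. Bump = 31. G_6 = 30.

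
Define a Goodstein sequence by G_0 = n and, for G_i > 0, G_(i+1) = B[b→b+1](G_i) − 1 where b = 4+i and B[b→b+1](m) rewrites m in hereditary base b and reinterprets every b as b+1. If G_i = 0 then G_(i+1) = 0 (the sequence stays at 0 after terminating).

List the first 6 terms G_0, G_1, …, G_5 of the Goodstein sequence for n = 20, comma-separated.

i=0: 20 = 4^2 + 4 (b=4); 4→5: 5^2 + 5 = 30; 30−1 = 29
i=1: 29 = 5^2 + 4 (b=5); 5→6: 6^2 + 4 = 40; 40−1 = 39
i=2: 39 = 6^2 + 3 (b=6); 6→7: 7^2 + 3 = 52; 52−1 = 51
i=3: 51 = 7^2 + 2 (b=7); 7→8: 8^2 + 2 = 66; 66−1 = 65
i=4: 65 = 8^2 + 1 (b=8); 8→9: 9^2 + 1 = 82; 82−1 = 81

20, 29, 39, 51, 65, 81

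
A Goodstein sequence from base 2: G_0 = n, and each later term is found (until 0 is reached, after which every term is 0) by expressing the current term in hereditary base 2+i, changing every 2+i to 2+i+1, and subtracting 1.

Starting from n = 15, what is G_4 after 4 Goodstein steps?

326593

G_0=15  [base 2] 2^(2 + 1) + 2^2 + 2 + 1  →[2↦3]→  3^(3 + 1) + 3^3 + 3 + 1 = 112  −1 ⇒ G_1=111
G_1=111  [base 3] 3^(3 + 1) + 3^3 + 3  →[3↦4]→  4^(4 + 1) + 4^4 + 4 = 1284  −1 ⇒ G_2=1283
G_2=1283  [base 4] 4^(4 + 1) + 4^4 + 3  →[4↦5]→  5^(5 + 1) + 5^5 + 3 = 18753  −1 ⇒ G_3=18752
G_3=18752  [base 5] 5^(5 + 1) + 5^5 + 2  →[5↦6]→  6^(6 + 1) + 6^6 + 2 = 326594  −1 ⇒ G_4=326593
G_4=326593  [base 6] 6^(6 + 1) + 6^6 + 1  →[6↦7]→  7^(7 + 1) + 7^7 + 1 = 6588345  −1 ⇒ G_5=6588344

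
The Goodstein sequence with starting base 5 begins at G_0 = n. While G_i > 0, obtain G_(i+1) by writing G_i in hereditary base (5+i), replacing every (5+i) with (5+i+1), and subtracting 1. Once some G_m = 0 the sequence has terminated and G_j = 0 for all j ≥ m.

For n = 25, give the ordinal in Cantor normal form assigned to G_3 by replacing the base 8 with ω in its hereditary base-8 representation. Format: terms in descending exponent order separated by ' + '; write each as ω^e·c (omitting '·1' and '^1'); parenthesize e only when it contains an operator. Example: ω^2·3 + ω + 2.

step 0: 25 = 5^2; sub 6 for 5: 6^2; = 36; G_1 = 36−1 = 35
step 1: 35 = 5·6 + 5; sub 7 for 6: 5·7 + 5; = 40; G_2 = 40−1 = 39
step 2: 39 = 5·7 + 4; sub 8 for 7: 5·8 + 4; = 44; G_3 = 44−1 = 43
step 3: 43 = 5·8 + 3; sub 9 for 8: 5·9 + 3; = 48; G_4 = 48−1 = 47

ω·5 + 3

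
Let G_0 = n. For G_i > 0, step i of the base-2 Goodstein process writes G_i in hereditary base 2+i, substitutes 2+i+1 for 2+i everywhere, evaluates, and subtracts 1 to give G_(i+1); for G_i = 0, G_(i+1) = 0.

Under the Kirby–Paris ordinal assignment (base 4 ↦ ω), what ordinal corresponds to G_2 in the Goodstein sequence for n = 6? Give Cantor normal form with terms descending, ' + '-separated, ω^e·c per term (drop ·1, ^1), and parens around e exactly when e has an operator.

ω^ω + 1

G_0 = 6. HB_2(6) = 2^2 + 2. Bump = 30. G_1 = 29.
G_1 = 29. HB_3(29) = 3^3 + 2. Bump = 258. G_2 = 257.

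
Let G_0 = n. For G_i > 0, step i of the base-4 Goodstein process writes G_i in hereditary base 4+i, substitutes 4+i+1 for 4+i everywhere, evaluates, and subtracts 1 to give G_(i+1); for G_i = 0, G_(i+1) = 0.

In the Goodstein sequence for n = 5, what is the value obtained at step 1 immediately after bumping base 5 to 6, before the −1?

(0) 5|_4 = 4 + 1 ↦ 5 + 1|_5 = 6 ⇒ 5
(1) 5|_5 = 5 ↦ 6|_6 = 6 ⇒ 5

6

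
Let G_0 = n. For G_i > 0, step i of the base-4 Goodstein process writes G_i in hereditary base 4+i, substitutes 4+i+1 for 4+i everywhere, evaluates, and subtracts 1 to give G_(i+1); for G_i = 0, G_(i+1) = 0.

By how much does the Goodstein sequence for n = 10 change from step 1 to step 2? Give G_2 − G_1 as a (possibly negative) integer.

10 —HB4→ 2·4 + 2 —bump→ 2·5 + 2 = 12 —(−1)→ 11
11 —HB5→ 2·5 + 1 —bump→ 2·6 + 1 = 13 —(−1)→ 12

1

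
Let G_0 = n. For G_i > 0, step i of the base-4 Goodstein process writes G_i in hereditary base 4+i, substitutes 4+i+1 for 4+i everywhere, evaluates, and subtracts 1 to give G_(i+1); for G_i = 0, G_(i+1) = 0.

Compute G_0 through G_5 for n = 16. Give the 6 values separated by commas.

16, 24, 27, 30, 33, 36

G_0=16  [base 4] 4^2  →[4↦5]→  5^2 = 25  −1 ⇒ G_1=24
G_1=24  [base 5] 4·5 + 4  →[5↦6]→  4·6 + 4 = 28  −1 ⇒ G_2=27
G_2=27  [base 6] 4·6 + 3  →[6↦7]→  4·7 + 3 = 31  −1 ⇒ G_3=30
G_3=30  [base 7] 4·7 + 2  →[7↦8]→  4·8 + 2 = 34  −1 ⇒ G_4=33
G_4=33  [base 8] 4·8 + 1  →[8↦9]→  4·9 + 1 = 37  −1 ⇒ G_5=36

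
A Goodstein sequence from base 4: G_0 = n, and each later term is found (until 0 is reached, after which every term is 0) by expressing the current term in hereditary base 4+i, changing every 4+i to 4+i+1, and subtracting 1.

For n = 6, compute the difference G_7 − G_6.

-1

step 0: 6 = 4 + 2; sub 5 for 4: 5 + 2; = 7; G_1 = 7−1 = 6
step 1: 6 = 5 + 1; sub 6 for 5: 6 + 1; = 7; G_2 = 7−1 = 6
step 2: 6 = 6; sub 7 for 6: 7; = 7; G_3 = 7−1 = 6
step 3: 6 = 6; sub 8 for 7: 6; = 6; G_4 = 6−1 = 5
step 4: 5 = 5; sub 9 for 8: 5; = 5; G_5 = 5−1 = 4
step 5: 4 = 4; sub 10 for 9: 4; = 4; G_6 = 4−1 = 3
step 6: 3 = 3; sub 11 for 10: 3; = 3; G_7 = 3−1 = 2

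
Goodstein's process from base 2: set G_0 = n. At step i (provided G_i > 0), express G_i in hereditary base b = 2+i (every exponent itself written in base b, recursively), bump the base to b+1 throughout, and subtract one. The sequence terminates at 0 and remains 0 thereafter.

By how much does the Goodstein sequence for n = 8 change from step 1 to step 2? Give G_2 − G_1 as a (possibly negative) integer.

base 2: 8 = 2^(2 + 1); at 3: 3^(3 + 1) = 81; next = 80
base 3: 80 = 2·3^3 + 2·3^2 + 2·3 + 2; at 4: 2·4^4 + 2·4^2 + 2·4 + 2 = 554; next = 553

473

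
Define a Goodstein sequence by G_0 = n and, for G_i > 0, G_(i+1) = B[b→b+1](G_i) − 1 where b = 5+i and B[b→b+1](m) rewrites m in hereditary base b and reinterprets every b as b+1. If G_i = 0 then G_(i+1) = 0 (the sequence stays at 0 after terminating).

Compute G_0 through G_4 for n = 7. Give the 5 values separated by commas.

7, 7, 7, 7, 6

step 0: 7 = 5 + 2; sub 6 for 5: 6 + 2; = 8; G_1 = 8−1 = 7
step 1: 7 = 6 + 1; sub 7 for 6: 7 + 1; = 8; G_2 = 8−1 = 7
step 2: 7 = 7; sub 8 for 7: 8; = 8; G_3 = 8−1 = 7
step 3: 7 = 7; sub 9 for 8: 7; = 7; G_4 = 7−1 = 6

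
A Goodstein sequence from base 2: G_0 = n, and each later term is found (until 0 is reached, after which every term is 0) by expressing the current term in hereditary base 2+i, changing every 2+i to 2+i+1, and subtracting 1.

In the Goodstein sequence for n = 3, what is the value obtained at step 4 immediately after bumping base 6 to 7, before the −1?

1

[0] 3 ≡ 2 + 1 (base 2). Lift 3: 4. −1: 3.
[1] 3 ≡ 3 (base 3). Lift 4: 4. −1: 3.
[2] 3 ≡ 3 (base 4). Lift 5: 3. −1: 2.
[3] 2 ≡ 2 (base 5). Lift 6: 2. −1: 1.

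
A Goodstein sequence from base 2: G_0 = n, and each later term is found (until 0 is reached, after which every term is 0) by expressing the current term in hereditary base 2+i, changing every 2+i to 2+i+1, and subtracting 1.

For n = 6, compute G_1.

29

6 —HB2→ 2^2 + 2 —bump→ 3^3 + 3 = 30 —(−1)→ 29
29 —HB3→ 3^3 + 2 —bump→ 4^4 + 2 = 258 —(−1)→ 257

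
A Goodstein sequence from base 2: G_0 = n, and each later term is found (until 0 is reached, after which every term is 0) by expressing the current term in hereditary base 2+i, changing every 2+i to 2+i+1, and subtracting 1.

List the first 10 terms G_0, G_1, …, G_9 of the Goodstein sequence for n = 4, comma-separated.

4, 26, 41, 60, 83, 109, 139, 173, 211, 253

G_0=4  [base 2] 2^2  →[2↦3]→  3^3 = 27  −1 ⇒ G_1=26
G_1=26  [base 3] 2·3^2 + 2·3 + 2  →[3↦4]→  2·4^2 + 2·4 + 2 = 42  −1 ⇒ G_2=41
G_2=41  [base 4] 2·4^2 + 2·4 + 1  →[4↦5]→  2·5^2 + 2·5 + 1 = 61  −1 ⇒ G_3=60
G_3=60  [base 5] 2·5^2 + 2·5  →[5↦6]→  2·6^2 + 2·6 = 84  −1 ⇒ G_4=83
G_4=83  [base 6] 2·6^2 + 6 + 5  →[6↦7]→  2·7^2 + 7 + 5 = 110  −1 ⇒ G_5=109
G_5=109  [base 7] 2·7^2 + 7 + 4  →[7↦8]→  2·8^2 + 8 + 4 = 140  −1 ⇒ G_6=139
G_6=139  [base 8] 2·8^2 + 8 + 3  →[8↦9]→  2·9^2 + 9 + 3 = 174  −1 ⇒ G_7=173
G_7=173  [base 9] 2·9^2 + 9 + 2  →[9↦10]→  2·10^2 + 10 + 2 = 212  −1 ⇒ G_8=211
G_8=211  [base 10] 2·10^2 + 10 + 1  →[10↦11]→  2·11^2 + 11 + 1 = 254  −1 ⇒ G_9=253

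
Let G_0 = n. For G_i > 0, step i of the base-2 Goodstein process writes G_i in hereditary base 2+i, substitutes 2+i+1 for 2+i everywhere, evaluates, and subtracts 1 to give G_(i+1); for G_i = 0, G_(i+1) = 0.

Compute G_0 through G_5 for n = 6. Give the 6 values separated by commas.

6, 29, 257, 3125, 46655, 98039

G_0 = 6. HB_2(6) = 2^2 + 2. Bump = 30. G_1 = 29.
G_1 = 29. HB_3(29) = 3^3 + 2. Bump = 258. G_2 = 257.
G_2 = 257. HB_4(257) = 4^4 + 1. Bump = 3126. G_3 = 3125.
G_3 = 3125. HB_5(3125) = 5^5. Bump = 46656. G_4 = 46655.
G_4 = 46655. HB_6(46655) = 5·6^5 + 5·6^4 + 5·6^3 + 5·6^2 + 5·6 + 5. Bump = 98040. G_5 = 98039.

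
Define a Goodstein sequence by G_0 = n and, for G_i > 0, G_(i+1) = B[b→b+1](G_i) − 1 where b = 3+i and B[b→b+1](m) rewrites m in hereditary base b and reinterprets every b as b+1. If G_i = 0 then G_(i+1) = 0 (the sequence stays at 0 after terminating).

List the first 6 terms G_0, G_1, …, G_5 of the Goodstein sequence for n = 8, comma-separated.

8 —HB3→ 2·3 + 2 —bump→ 2·4 + 2 = 10 —(−1)→ 9
9 —HB4→ 2·4 + 1 —bump→ 2·5 + 1 = 11 —(−1)→ 10
10 —HB5→ 2·5 —bump→ 2·6 = 12 —(−1)→ 11
11 —HB6→ 6 + 5 —bump→ 7 + 5 = 12 —(−1)→ 11
11 —HB7→ 7 + 4 —bump→ 8 + 4 = 12 —(−1)→ 11

8, 9, 10, 11, 11, 11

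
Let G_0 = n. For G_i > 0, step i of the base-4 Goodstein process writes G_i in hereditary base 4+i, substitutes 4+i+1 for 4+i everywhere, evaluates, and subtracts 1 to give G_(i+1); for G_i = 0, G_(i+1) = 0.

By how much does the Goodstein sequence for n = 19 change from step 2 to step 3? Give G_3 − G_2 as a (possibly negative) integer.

12

19 —HB4→ 4^2 + 3 —bump→ 5^2 + 3 = 28 —(−1)→ 27
27 —HB5→ 5^2 + 2 —bump→ 6^2 + 2 = 38 —(−1)→ 37
37 —HB6→ 6^2 + 1 —bump→ 7^2 + 1 = 50 —(−1)→ 49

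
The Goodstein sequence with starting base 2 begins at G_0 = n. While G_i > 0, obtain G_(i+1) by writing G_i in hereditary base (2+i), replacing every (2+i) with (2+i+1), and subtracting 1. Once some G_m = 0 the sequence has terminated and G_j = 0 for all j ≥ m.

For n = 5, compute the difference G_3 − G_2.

212

5 —HB2→ 2^2 + 1 —bump→ 3^3 + 1 = 28 —(−1)→ 27
27 —HB3→ 3^3 —bump→ 4^4 = 256 —(−1)→ 255
255 —HB4→ 3·4^3 + 3·4^2 + 3·4 + 3 —bump→ 3·5^3 + 3·5^2 + 3·5 + 3 = 468 —(−1)→ 467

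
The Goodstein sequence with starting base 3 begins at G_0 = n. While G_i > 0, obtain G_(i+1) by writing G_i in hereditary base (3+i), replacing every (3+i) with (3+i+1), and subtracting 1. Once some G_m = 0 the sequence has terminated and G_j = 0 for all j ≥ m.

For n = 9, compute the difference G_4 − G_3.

2

step 0: 9 = 3^2; sub 4 for 3: 4^2; = 16; G_1 = 16−1 = 15
step 1: 15 = 3·4 + 3; sub 5 for 4: 3·5 + 3; = 18; G_2 = 18−1 = 17
step 2: 17 = 3·5 + 2; sub 6 for 5: 3·6 + 2; = 20; G_3 = 20−1 = 19
step 3: 19 = 3·6 + 1; sub 7 for 6: 3·7 + 1; = 22; G_4 = 22−1 = 21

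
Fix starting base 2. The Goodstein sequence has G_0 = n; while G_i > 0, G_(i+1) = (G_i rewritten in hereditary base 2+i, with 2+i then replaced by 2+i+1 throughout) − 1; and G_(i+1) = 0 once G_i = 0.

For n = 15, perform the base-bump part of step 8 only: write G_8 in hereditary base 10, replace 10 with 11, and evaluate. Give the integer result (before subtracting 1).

3138578427935

[0] 15 ≡ 2^(2 + 1) + 2^2 + 2 + 1 (base 2). Lift 3: 112. −1: 111.
[1] 111 ≡ 3^(3 + 1) + 3^3 + 3 (base 3). Lift 4: 1284. −1: 1283.
[2] 1283 ≡ 4^(4 + 1) + 4^4 + 3 (base 4). Lift 5: 18753. −1: 18752.
[3] 18752 ≡ 5^(5 + 1) + 5^5 + 2 (base 5). Lift 6: 326594. −1: 326593.
[4] 326593 ≡ 6^(6 + 1) + 6^6 + 1 (base 6). Lift 7: 6588345. −1: 6588344.
[5] 6588344 ≡ 7^(7 + 1) + 7^7 (base 7). Lift 8: 150994944. −1: 150994943.
[6] 150994943 ≡ 8^(8 + 1) + 7·8^7 + 7·8^6 + 7·8^5 + 7·8^4 + 7·8^3 + 7·8^2 + 7·8 + 7 (base 8). Lift 9: 3524450281. −1: 3524450280.
[7] 3524450280 ≡ 9^(9 + 1) + 7·9^7 + 7·9^6 + 7·9^5 + 7·9^4 + 7·9^3 + 7·9^2 + 7·9 + 6 (base 9). Lift 10: 100077777776. −1: 100077777775.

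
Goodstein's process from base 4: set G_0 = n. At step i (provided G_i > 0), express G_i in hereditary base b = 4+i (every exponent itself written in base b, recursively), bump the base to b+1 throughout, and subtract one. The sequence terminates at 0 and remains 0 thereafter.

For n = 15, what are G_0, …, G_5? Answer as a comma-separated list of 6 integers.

base 4: 15 = 3·4 + 3; at 5: 3·5 + 3 = 18; next = 17
base 5: 17 = 3·5 + 2; at 6: 3·6 + 2 = 20; next = 19
base 6: 19 = 3·6 + 1; at 7: 3·7 + 1 = 22; next = 21
base 7: 21 = 3·7; at 8: 3·8 = 24; next = 23
base 8: 23 = 2·8 + 7; at 9: 2·9 + 7 = 25; next = 24

15, 17, 19, 21, 23, 24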